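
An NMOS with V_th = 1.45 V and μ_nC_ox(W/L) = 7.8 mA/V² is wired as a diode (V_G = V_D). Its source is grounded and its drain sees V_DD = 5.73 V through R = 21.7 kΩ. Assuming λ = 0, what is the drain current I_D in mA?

I_D = 0.187 mA

With gate tied to drain, V_GS = V_DS ≥ V_GS − V_th, so the device is in saturation.
KCL at the drain: ½ k_n (V_GS − V_th)² = (V_DD − V_GS)/R.
Let x = V_GS − 1.45. Then 84.6 x² + x − 4.28 = 0, giving x = 0.219 V (positive root), so V_GS = 1.67 V.
I_D = (V_DD − V_GS)/R = (5.73 − 1.67) / 21.7 = 0.187 mA.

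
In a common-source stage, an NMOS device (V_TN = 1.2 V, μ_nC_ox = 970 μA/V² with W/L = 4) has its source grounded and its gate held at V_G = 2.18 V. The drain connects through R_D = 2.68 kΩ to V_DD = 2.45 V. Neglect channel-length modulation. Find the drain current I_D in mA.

V_GS = V_G = 2.18 V, so V_ov = 2.18 − 1.2 = 0.98 V.
k_n = μ_nC_ox · (W/L) = 3.88 mA/V².
Assume saturation: I_D = ½ k_n V_ov² = 0.5 × 3.88 × 0.98² = 1.86 mA, giving V_DS = V_DD − I_D R_D = 2.45 − 1.86 × 2.68 = -2.54 V.
But -2.54 V < V_ov = 0.98 V, so the device is actually in triode.
In triode I_D = k_n[V_ov V_DS − ½ V_DS²] and I_D = (V_DD − V_DS)/R_D. Equating: 5.2 V_DS² − 11.19 V_DS + 2.45 = 0, giving V_DS = 0.247 V (the root below V_ov).
I_D = (2.45 − 0.247) / 2.68 = 0.822 mA.

I_D = 0.822 mA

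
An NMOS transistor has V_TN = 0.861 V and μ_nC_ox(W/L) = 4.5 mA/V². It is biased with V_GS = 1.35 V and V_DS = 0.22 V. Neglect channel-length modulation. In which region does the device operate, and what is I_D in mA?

Triode; I_D = 0.375 mA

V_ov = V_GS − V_TN = 1.35 − 0.861 = 0.489 V.
Since V_DS = 0.22 V < V_ov = 0.489 V, the device is in the triode region.
I_D = k_n [V_ov · V_DS − ½ V_DS²] = 4.5 × [0.489 × 0.22 − 0.5 × 0.22²] = 0.375 mA.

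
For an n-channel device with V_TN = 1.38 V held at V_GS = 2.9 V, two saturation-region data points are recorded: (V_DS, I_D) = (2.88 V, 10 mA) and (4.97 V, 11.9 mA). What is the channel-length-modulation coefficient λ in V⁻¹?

λ = 0.123 V⁻¹

With V_GS fixed, I_D ∝ (1 + λ V_DS) in saturation, so I_D2/I_D1 = (1 + λ V_DS2)/(1 + λ V_DS1).
11.9/10 = 1.19 = (1 + 4.97 λ)/(1 + 2.88 λ).
Solving: λ (I_D1 V_DS2 − I_D2 V_DS1) = I_D2 − I_D1, so λ = (11.9 − 10) / (10 × 4.97 − 11.9 × 2.88) = 1.9 / 15.4 = 0.123 V⁻¹.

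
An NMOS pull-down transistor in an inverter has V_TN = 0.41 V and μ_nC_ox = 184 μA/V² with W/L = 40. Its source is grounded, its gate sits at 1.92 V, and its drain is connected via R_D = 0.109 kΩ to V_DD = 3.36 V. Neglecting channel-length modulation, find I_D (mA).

I_D = 8.39 mA

V_GS = V_G = 1.92 V, so V_ov = 1.92 − 0.41 = 1.51 V.
k_n = μ_nC_ox · (W/L) = 7.36 mA/V².
Assume saturation: I_D = ½ k_n V_ov² = 0.5 × 7.36 × 1.51² = 8.39 mA, giving V_DS = V_DD − I_D R_D = 3.36 − 8.39 × 0.109 = 2.45 V.
V_DS = 2.45 V ≥ V_ov = 1.51 V, confirming saturation.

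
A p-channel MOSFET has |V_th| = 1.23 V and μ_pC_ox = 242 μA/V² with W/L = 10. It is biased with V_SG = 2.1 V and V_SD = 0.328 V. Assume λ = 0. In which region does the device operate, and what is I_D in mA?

Triode; I_D = 0.560 mA

k_p = μ_pC_ox · (W/L) = 2.42 mA/V².
V_ov = V_SG − |V_th| = 2.1 − 1.23 = 0.87 V.
Since V_SD = 0.328 V < V_ov = 0.87 V, the device is in the triode region.
I_D = k_p [V_ov · V_SD − ½ V_SD²] = 2.42 × [0.87 × 0.328 − 0.5 × 0.328²] = 0.56 mA.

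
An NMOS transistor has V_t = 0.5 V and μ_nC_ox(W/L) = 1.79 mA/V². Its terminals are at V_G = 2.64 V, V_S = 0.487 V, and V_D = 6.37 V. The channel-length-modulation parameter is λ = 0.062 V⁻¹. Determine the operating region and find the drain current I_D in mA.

V_GS = V_G − V_S = 2.64 − 0.487 = 2.15 V; V_DS = V_D − V_S = 6.37 − 0.487 = 5.88 V.
V_ov = V_GS − V_t = 2.15 − 0.5 = 1.65 V.
Since V_DS = 5.88 V ≥ V_ov = 1.65 V, the device is in saturation.
I_D = ½ k_n V_ov² (1 + λ V_DS) = 0.5 × 1.79 × 1.65² × (1 + 0.062 × 5.88) = 3.34 mA.

Saturation; I_D = 3.34 mA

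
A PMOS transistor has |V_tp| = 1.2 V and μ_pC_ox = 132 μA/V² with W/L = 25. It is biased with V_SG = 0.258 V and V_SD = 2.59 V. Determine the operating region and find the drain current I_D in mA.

Cutoff; I_D = 0 mA

V_SG = 0.258 V < |V_tp| = 1.2 V, so the transistor is in cutoff.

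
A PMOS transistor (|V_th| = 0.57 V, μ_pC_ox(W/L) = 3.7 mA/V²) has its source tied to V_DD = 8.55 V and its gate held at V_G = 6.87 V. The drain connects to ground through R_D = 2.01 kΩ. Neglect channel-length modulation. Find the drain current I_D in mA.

V_SG = V_DD − V_G = 8.55 − 6.87 = 1.68 V, so V_ov = 1.68 − 0.57 = 1.11 V.
Assume saturation: I_D = ½ k_p V_ov² = 0.5 × 3.7 × 1.11² = 2.28 mA, giving V_SD = V_DD − I_D R_D = 8.55 − 2.28 × 2.01 = 3.97 V.
V_SD = 3.97 V ≥ V_ov = 1.11 V, confirming saturation.

I_D = 2.28 mA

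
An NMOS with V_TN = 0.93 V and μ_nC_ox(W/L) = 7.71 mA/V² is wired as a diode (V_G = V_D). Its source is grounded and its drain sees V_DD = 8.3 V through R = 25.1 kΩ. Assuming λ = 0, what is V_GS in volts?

With gate tied to drain, V_GS = V_DS ≥ V_GS − V_TN, so the device is in saturation.
KCL at the drain: ½ k_n (V_GS − V_TN)² = (V_DD − V_GS)/R.
Let x = V_GS − 0.93. Then 96.8 x² + x − 7.37 = 0, giving x = 0.271 V (positive root), so V_GS = 1.2 V.
I_D = (V_DD − V_GS)/R = (8.3 − 1.2) / 25.1 = 0.283 mA.

V_GS = 1.20 V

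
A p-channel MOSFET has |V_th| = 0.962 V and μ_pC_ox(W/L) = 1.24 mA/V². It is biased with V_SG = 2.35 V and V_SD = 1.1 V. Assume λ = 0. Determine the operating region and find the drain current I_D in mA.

Triode; I_D = 1.14 mA

V_ov = V_SG − |V_th| = 2.35 − 0.962 = 1.39 V.
Since V_SD = 1.1 V < V_ov = 1.39 V, the device is in the triode region.
I_D = k_p [V_ov · V_SD − ½ V_SD²] = 1.24 × [1.39 × 1.1 − 0.5 × 1.1²] = 1.14 mA.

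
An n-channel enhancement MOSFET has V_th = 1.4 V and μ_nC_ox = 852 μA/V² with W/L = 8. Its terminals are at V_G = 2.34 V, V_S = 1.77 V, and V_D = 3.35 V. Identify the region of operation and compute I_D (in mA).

Cutoff; I_D = 0 mA

V_GS = V_G − V_S = 2.34 − 1.77 = 0.57 V; V_DS = V_D − V_S = 3.35 − 1.77 = 1.58 V.
V_GS = 0.57 V < V_th = 1.4 V, so the transistor is in cutoff.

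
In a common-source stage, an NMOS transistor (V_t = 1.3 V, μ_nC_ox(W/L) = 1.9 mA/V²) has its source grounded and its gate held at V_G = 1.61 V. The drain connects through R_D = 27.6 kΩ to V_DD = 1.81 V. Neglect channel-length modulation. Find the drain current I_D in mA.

V_GS = V_G = 1.61 V, so V_ov = 1.61 − 1.3 = 0.31 V.
Assume saturation: I_D = ½ k_n V_ov² = 0.5 × 1.9 × 0.31² = 0.0913 mA, giving V_DS = V_DD − I_D R_D = 1.81 − 0.0913 × 27.6 = -0.71 V.
But -0.71 V < V_ov = 0.31 V, so the device is actually in triode.
In triode I_D = k_n[V_ov V_DS − ½ V_DS²] and I_D = (V_DD − V_DS)/R_D. Equating: 26.2 V_DS² − 17.26 V_DS + 1.81 = 0, giving V_DS = 0.131 V (the root below V_ov).
I_D = (1.81 − 0.131) / 27.6 = 0.0608 mA.

I_D = 0.0608 mA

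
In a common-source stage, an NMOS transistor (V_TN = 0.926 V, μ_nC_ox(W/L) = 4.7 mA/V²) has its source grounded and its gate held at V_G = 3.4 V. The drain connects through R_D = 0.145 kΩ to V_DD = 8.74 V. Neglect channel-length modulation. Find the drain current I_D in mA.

I_D = 14.4 mA

V_GS = V_G = 3.4 V, so V_ov = 3.4 − 0.926 = 2.47 V.
Assume saturation: I_D = ½ k_n V_ov² = 0.5 × 4.7 × 2.47² = 14.4 mA, giving V_DS = V_DD − I_D R_D = 8.74 − 14.4 × 0.145 = 6.65 V.
V_DS = 6.65 V ≥ V_ov = 2.47 V, confirming saturation.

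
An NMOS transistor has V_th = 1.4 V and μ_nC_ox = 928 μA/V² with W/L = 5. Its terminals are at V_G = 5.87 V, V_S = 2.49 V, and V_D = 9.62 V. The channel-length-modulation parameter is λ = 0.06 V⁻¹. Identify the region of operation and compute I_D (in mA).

Saturation; I_D = 13.0 mA

V_GS = V_G − V_S = 5.87 − 2.49 = 3.38 V; V_DS = V_D − V_S = 9.62 − 2.49 = 7.13 V.
k_n = μ_nC_ox · (W/L) = 4.64 mA/V².
V_ov = V_GS − V_th = 3.38 − 1.4 = 1.98 V.
Since V_DS = 7.13 V ≥ V_ov = 1.98 V, the device is in saturation.
I_D = ½ k_n V_ov² (1 + λ V_DS) = 0.5 × 4.64 × 1.98² × (1 + 0.06 × 7.13) = 13 mA.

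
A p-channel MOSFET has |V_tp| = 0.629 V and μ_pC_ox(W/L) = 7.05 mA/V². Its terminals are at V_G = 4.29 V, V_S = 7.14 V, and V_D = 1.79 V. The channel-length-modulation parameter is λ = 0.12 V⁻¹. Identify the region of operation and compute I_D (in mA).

Saturation; I_D = 28.6 mA

V_SG = V_S − V_G = 7.14 − 4.29 = 2.85 V; V_SD = V_S − V_D = 7.14 − 1.79 = 5.35 V.
V_ov = V_SG − |V_tp| = 2.85 − 0.629 = 2.22 V.
Since V_SD = 5.35 V ≥ V_ov = 2.22 V, the device is in saturation.
I_D = ½ k_p V_ov² (1 + λ V_SD) = 0.5 × 7.05 × 2.22² × (1 + 0.12 × 5.35) = 28.6 mA.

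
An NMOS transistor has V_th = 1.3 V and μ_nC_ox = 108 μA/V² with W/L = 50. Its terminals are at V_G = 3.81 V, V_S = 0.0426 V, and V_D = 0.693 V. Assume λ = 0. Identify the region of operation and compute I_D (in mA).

V_GS = V_G − V_S = 3.81 − 0.0426 = 3.77 V; V_DS = V_D − V_S = 0.693 − 0.0426 = 0.65 V.
k_n = μ_nC_ox · (W/L) = 5.4 mA/V².
V_ov = V_GS − V_th = 3.77 − 1.3 = 2.47 V.
Since V_DS = 0.65 V < V_ov = 2.47 V, the device is in the triode region.
I_D = k_n [V_ov · V_DS − ½ V_DS²] = 5.4 × [2.47 × 0.65 − 0.5 × 0.65²] = 7.52 mA.

Triode; I_D = 7.52 mA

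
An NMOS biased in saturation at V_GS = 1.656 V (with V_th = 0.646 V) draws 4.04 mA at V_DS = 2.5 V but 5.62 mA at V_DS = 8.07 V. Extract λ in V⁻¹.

λ = 0.0852 V⁻¹

With V_GS fixed, I_D ∝ (1 + λ V_DS) in saturation, so I_D2/I_D1 = (1 + λ V_DS2)/(1 + λ V_DS1).
5.62/4.04 = 1.391 = (1 + 8.07 λ)/(1 + 2.5 λ).
Solving: λ (I_D1 V_DS2 − I_D2 V_DS1) = I_D2 − I_D1, so λ = (5.62 − 4.04) / (4.04 × 8.07 − 5.62 × 2.5) = 1.58 / 18.6 = 0.0852 V⁻¹.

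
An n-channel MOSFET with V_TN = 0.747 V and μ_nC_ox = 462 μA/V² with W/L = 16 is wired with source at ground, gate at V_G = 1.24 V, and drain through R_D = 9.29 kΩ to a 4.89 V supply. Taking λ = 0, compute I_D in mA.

V_GS = V_G = 1.24 V, so V_ov = 1.24 − 0.747 = 0.493 V.
k_n = μ_nC_ox · (W/L) = 7.392 mA/V².
Assume saturation: I_D = ½ k_n V_ov² = 0.5 × 7.392 × 0.493² = 0.898 mA, giving V_DS = V_DD − I_D R_D = 4.89 − 0.898 × 9.29 = -3.46 V.
But -3.46 V < V_ov = 0.493 V, so the device is actually in triode.
In triode I_D = k_n[V_ov V_DS − ½ V_DS²] and I_D = (V_DD − V_DS)/R_D. Equating: 34.3 V_DS² − 34.86 V_DS + 4.89 = 0, giving V_DS = 0.168 V (the root below V_ov).
I_D = (4.89 − 0.168) / 9.29 = 0.508 mA.

I_D = 0.508 mA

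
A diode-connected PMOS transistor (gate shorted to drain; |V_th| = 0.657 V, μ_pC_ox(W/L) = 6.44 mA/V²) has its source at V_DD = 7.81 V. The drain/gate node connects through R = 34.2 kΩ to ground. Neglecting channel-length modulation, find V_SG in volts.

With gate tied to drain, V_SG = V_SD ≥ V_SG − |V_th|, so the device is in saturation.
KCL at the drain: ½ k_p (V_SG − |V_th|)² = (V_DD − V_SG)/R.
Let x = V_SG − 0.657. Then 110 x² + x − 7.153 = 0, giving x = 0.25 V (positive root), so V_SG = 0.907 V.
I_D = (V_DD − V_SG)/R = (7.81 − 0.907) / 34.2 = 0.202 mA.

V_SG = 0.907 V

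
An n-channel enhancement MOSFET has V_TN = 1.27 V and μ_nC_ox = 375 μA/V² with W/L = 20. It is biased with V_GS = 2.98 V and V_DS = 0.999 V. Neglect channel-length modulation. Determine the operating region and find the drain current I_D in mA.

Triode; I_D = 9.07 mA

k_n = μ_nC_ox · (W/L) = 7.5 mA/V².
V_ov = V_GS − V_TN = 2.98 − 1.27 = 1.71 V.
Since V_DS = 0.999 V < V_ov = 1.71 V, the device is in the triode region.
I_D = k_n [V_ov · V_DS − ½ V_DS²] = 7.5 × [1.71 × 0.999 − 0.5 × 0.999²] = 9.07 mA.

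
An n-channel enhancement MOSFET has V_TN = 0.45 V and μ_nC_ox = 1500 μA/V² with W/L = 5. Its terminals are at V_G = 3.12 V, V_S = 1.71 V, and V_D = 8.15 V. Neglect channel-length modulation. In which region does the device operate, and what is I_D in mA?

Saturation; I_D = 3.46 mA

V_GS = V_G − V_S = 3.12 − 1.71 = 1.41 V; V_DS = V_D − V_S = 8.15 − 1.71 = 6.44 V.
k_n = μ_nC_ox · (W/L) = 7.5 mA/V².
V_ov = V_GS − V_TN = 1.41 − 0.45 = 0.96 V.
Since V_DS = 6.44 V ≥ V_ov = 0.96 V, the device is in saturation.
I_D = ½ k_n V_ov² = 0.5 × 7.5 × 0.96² = 3.46 mA.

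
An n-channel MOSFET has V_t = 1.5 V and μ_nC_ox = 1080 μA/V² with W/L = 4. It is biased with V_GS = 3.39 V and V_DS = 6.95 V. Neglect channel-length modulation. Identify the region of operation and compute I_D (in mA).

Saturation; I_D = 7.72 mA

k_n = μ_nC_ox · (W/L) = 4.32 mA/V².
V_ov = V_GS − V_t = 3.39 − 1.5 = 1.89 V.
Since V_DS = 6.95 V ≥ V_ov = 1.89 V, the device is in saturation.
I_D = ½ k_n V_ov² = 0.5 × 4.32 × 1.89² = 7.72 mA.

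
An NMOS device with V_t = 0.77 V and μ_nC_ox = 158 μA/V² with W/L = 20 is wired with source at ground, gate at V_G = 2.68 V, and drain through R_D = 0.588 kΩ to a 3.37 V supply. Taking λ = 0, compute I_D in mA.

V_GS = V_G = 2.68 V, so V_ov = 2.68 − 0.77 = 1.91 V.
k_n = μ_nC_ox · (W/L) = 3.16 mA/V².
Assume saturation: I_D = ½ k_n V_ov² = 0.5 × 3.16 × 1.91² = 5.76 mA, giving V_DS = V_DD − I_D R_D = 3.37 − 5.76 × 0.588 = -0.0192 V.
But -0.0192 V < V_ov = 1.91 V, so the device is actually in triode.
In triode I_D = k_n[V_ov V_DS − ½ V_DS²] and I_D = (V_DD − V_DS)/R_D. Equating: 0.929 V_DS² − 4.549 V_DS + 3.37 = 0, giving V_DS = 0.91 V (the root below V_ov).
I_D = (3.37 − 0.91) / 0.588 = 4.18 mA.

I_D = 4.18 mA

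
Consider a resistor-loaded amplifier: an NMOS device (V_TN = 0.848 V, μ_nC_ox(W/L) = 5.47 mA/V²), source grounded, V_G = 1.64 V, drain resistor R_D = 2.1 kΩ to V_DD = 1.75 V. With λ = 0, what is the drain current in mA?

I_D = 0.741 mA

V_GS = V_G = 1.64 V, so V_ov = 1.64 − 0.848 = 0.792 V.
Assume saturation: I_D = ½ k_n V_ov² = 0.5 × 5.47 × 0.792² = 1.72 mA, giving V_DS = V_DD − I_D R_D = 1.75 − 1.72 × 2.1 = -1.85 V.
But -1.85 V < V_ov = 0.792 V, so the device is actually in triode.
In triode I_D = k_n[V_ov V_DS − ½ V_DS²] and I_D = (V_DD − V_DS)/R_D. Equating: 5.74 V_DS² − 10.1 V_DS + 1.75 = 0, giving V_DS = 0.195 V (the root below V_ov).
I_D = (1.75 − 0.195) / 2.1 = 0.741 mA.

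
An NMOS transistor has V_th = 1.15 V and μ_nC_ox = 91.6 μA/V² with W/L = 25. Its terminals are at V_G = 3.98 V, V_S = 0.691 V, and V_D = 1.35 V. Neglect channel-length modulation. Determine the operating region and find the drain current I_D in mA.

Triode; I_D = 2.73 mA

V_GS = V_G − V_S = 3.98 − 0.691 = 3.29 V; V_DS = V_D − V_S = 1.35 − 0.691 = 0.659 V.
k_n = μ_nC_ox · (W/L) = 2.29 mA/V².
V_ov = V_GS − V_th = 3.29 − 1.15 = 2.14 V.
Since V_DS = 0.659 V < V_ov = 2.14 V, the device is in the triode region.
I_D = k_n [V_ov · V_DS − ½ V_DS²] = 2.29 × [2.14 × 0.659 − 0.5 × 0.659²] = 2.73 mA.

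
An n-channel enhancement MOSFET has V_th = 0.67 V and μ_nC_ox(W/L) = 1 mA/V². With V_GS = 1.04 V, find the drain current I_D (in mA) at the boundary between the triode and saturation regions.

I_D = 0.0684 mA

At the boundary V_DS = V_ov = V_GS − V_th = 1.04 − 0.67 = 0.37 V.
I_D = ½ k_n V_ov² = 0.5 × 1 × 0.37² = 0.0684 mA.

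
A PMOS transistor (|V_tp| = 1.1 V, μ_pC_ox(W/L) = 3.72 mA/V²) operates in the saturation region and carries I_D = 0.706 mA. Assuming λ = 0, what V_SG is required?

V_SG = 1.72 V

In saturation I_D = ½ k_p (V_SG − |V_tp|)², so V_SG − |V_tp| = √(2 I_D / k_p) = √(2 × 0.706 / 3.72) = 0.616 V.
V_SG = 1.1 + 0.616 = 1.72 V.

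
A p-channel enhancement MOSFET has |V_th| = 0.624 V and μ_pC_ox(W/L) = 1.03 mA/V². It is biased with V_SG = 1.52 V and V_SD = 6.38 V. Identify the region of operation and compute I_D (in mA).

V_ov = V_SG − |V_th| = 1.52 − 0.624 = 0.896 V.
Since V_SD = 6.38 V ≥ V_ov = 0.896 V, the device is in saturation.
I_D = ½ k_p V_ov² = 0.5 × 1.03 × 0.896² = 0.413 mA.

Saturation; I_D = 0.413 mA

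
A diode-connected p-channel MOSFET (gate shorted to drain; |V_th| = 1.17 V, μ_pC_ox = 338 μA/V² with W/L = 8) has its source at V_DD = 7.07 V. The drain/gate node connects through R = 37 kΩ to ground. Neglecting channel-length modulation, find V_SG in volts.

V_SG = 1.50 V

With gate tied to drain, V_SG = V_SD ≥ V_SG − |V_th|, so the device is in saturation.
k_p = μ_pC_ox · (W/L) = 2.704 mA/V².
KCL at the drain: ½ k_p (V_SG − |V_th|)² = (V_DD − V_SG)/R.
Let x = V_SG − 1.17. Then 50 x² + x − 5.9 = 0, giving x = 0.334 V (positive root), so V_SG = 1.5 V.
I_D = (V_DD − V_SG)/R = (7.07 − 1.5) / 37 = 0.15 mA.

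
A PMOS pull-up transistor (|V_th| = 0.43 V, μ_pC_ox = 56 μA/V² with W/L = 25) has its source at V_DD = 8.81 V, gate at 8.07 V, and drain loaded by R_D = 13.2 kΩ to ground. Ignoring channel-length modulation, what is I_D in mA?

I_D = 0.0673 mA

V_SG = V_DD − V_G = 8.81 − 8.07 = 0.74 V, so V_ov = 0.74 − 0.43 = 0.31 V.
k_p = μ_pC_ox · (W/L) = 1.4 mA/V².
Assume saturation: I_D = ½ k_p V_ov² = 0.5 × 1.4 × 0.31² = 0.0673 mA, giving V_SD = V_DD − I_D R_D = 8.81 − 0.0673 × 13.2 = 7.92 V.
V_SD = 7.92 V ≥ V_ov = 0.31 V, confirming saturation.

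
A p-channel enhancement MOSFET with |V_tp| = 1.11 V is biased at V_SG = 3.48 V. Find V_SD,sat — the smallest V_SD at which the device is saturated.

V_SD,sat = 2.37 V

The boundary between triode and saturation is V_SD = V_SG − |V_tp| = V_ov.
V_ov = 3.48 − 1.11 = 2.37 V.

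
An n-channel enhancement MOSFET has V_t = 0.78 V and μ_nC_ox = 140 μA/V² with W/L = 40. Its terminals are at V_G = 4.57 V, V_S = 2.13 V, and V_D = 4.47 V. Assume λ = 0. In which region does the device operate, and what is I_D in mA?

V_GS = V_G − V_S = 4.57 − 2.13 = 2.44 V; V_DS = V_D − V_S = 4.47 − 2.13 = 2.34 V.
k_n = μ_nC_ox · (W/L) = 5.6 mA/V².
V_ov = V_GS − V_t = 2.44 − 0.78 = 1.66 V.
Since V_DS = 2.34 V ≥ V_ov = 1.66 V, the device is in saturation.
I_D = ½ k_n V_ov² = 0.5 × 5.6 × 1.66² = 7.72 mA.

Saturation; I_D = 7.72 mA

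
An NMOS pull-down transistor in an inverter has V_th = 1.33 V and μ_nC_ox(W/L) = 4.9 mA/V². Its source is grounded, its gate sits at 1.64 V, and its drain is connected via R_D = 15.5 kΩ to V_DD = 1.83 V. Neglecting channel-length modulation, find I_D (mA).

V_GS = V_G = 1.64 V, so V_ov = 1.64 − 1.33 = 0.31 V.
Assume saturation: I_D = ½ k_n V_ov² = 0.5 × 4.9 × 0.31² = 0.235 mA, giving V_DS = V_DD − I_D R_D = 1.83 − 0.235 × 15.5 = -1.82 V.
But -1.82 V < V_ov = 0.31 V, so the device is actually in triode.
In triode I_D = k_n[V_ov V_DS − ½ V_DS²] and I_D = (V_DD − V_DS)/R_D. Equating: 38 V_DS² − 24.54 V_DS + 1.83 = 0, giving V_DS = 0.086 V (the root below V_ov).
I_D = (1.83 − 0.086) / 15.5 = 0.113 mA.

I_D = 0.113 mA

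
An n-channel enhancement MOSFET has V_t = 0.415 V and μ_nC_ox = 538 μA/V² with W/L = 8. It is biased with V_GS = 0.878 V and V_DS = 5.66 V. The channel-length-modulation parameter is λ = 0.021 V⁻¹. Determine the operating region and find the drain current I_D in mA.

k_n = μ_nC_ox · (W/L) = 4.304 mA/V².
V_ov = V_GS − V_t = 0.878 − 0.415 = 0.463 V.
Since V_DS = 5.66 V ≥ V_ov = 0.463 V, the device is in saturation.
I_D = ½ k_n V_ov² (1 + λ V_DS) = 0.5 × 4.304 × 0.463² × (1 + 0.021 × 5.66) = 0.516 mA.

Saturation; I_D = 0.516 mA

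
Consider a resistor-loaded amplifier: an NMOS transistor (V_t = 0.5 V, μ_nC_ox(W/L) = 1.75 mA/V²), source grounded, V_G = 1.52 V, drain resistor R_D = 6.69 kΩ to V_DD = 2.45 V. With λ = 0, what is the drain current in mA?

V_GS = V_G = 1.52 V, so V_ov = 1.52 − 0.5 = 1.02 V.
Assume saturation: I_D = ½ k_n V_ov² = 0.5 × 1.75 × 1.02² = 0.91 mA, giving V_DS = V_DD − I_D R_D = 2.45 − 0.91 × 6.69 = -3.64 V.
But -3.64 V < V_ov = 1.02 V, so the device is actually in triode.
In triode I_D = k_n[V_ov V_DS − ½ V_DS²] and I_D = (V_DD − V_DS)/R_D. Equating: 5.85 V_DS² − 12.94 V_DS + 2.45 = 0, giving V_DS = 0.209 V (the root below V_ov).
I_D = (2.45 − 0.209) / 6.69 = 0.335 mA.

I_D = 0.335 mA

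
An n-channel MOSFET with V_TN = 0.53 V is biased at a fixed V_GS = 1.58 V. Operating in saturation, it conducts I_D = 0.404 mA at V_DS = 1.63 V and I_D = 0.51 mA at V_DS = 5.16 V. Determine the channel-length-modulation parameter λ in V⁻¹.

λ = 0.0846 V⁻¹

With V_GS fixed, I_D ∝ (1 + λ V_DS) in saturation, so I_D2/I_D1 = (1 + λ V_DS2)/(1 + λ V_DS1).
0.51/0.404 = 1.262 = (1 + 5.16 λ)/(1 + 1.63 λ).
Solving: λ (I_D1 V_DS2 − I_D2 V_DS1) = I_D2 − I_D1, so λ = (0.51 − 0.404) / (0.404 × 5.16 − 0.51 × 1.63) = 0.106 / 1.25 = 0.0846 V⁻¹.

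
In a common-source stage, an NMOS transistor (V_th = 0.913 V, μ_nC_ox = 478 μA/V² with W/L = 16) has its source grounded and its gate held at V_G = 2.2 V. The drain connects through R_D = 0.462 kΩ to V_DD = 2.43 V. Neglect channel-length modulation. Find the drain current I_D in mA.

V_GS = V_G = 2.2 V, so V_ov = 2.2 − 0.913 = 1.29 V.
k_n = μ_nC_ox · (W/L) = 7.648 mA/V².
Assume saturation: I_D = ½ k_n V_ov² = 0.5 × 7.648 × 1.29² = 6.33 mA, giving V_DS = V_DD − I_D R_D = 2.43 − 6.33 × 0.462 = -0.496 V.
But -0.496 V < V_ov = 1.29 V, so the device is actually in triode.
In triode I_D = k_n[V_ov V_DS − ½ V_DS²] and I_D = (V_DD − V_DS)/R_D. Equating: 1.77 V_DS² − 5.547 V_DS + 2.43 = 0, giving V_DS = 0.526 V (the root below V_ov).
I_D = (2.43 − 0.526) / 0.462 = 4.12 mA.

I_D = 4.12 mA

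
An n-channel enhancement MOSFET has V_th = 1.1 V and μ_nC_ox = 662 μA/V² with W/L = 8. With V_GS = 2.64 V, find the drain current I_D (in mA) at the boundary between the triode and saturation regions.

At the boundary V_DS = V_ov = V_GS − V_th = 2.64 − 1.1 = 1.54 V.
k_n = μ_nC_ox · (W/L) = 5.296 mA/V².
I_D = ½ k_n V_ov² = 0.5 × 5.296 × 1.54² = 6.28 mA.

I_D = 6.28 mA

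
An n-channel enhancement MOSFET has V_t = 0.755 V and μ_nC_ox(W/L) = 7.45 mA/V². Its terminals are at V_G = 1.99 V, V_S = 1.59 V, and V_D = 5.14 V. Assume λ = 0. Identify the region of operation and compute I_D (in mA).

Cutoff; I_D = 0 mA

V_GS = V_G − V_S = 1.99 − 1.59 = 0.4 V; V_DS = V_D − V_S = 5.14 − 1.59 = 3.55 V.
V_GS = 0.4 V < V_t = 0.755 V, so the transistor is in cutoff.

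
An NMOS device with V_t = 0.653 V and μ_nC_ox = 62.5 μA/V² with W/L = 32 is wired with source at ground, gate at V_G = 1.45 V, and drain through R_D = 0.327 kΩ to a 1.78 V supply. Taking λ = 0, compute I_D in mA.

I_D = 0.635 mA

V_GS = V_G = 1.45 V, so V_ov = 1.45 − 0.653 = 0.797 V.
k_n = μ_nC_ox · (W/L) = 2 mA/V².
Assume saturation: I_D = ½ k_n V_ov² = 0.5 × 2 × 0.797² = 0.635 mA, giving V_DS = V_DD − I_D R_D = 1.78 − 0.635 × 0.327 = 1.57 V.
V_DS = 1.57 V ≥ V_ov = 0.797 V, confirming saturation.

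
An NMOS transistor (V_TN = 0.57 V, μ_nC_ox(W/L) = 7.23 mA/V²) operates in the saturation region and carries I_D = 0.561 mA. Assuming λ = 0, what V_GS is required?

V_GS = 0.964 V

In saturation I_D = ½ k_n (V_GS − V_TN)², so V_GS − V_TN = √(2 I_D / k_n) = √(2 × 0.561 / 7.23) = 0.394 V.
V_GS = 0.57 + 0.394 = 0.964 V.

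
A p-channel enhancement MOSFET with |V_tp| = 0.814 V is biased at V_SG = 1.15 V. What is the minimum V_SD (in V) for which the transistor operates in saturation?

V_SD,sat = 0.336 V

The boundary between triode and saturation is V_SD = V_SG − |V_tp| = V_ov.
V_ov = 1.15 − 0.814 = 0.336 V.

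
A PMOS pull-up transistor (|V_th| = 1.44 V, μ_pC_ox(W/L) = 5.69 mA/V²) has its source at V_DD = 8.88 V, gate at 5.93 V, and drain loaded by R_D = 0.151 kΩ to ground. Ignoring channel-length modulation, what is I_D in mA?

I_D = 6.49 mA

V_SG = V_DD − V_G = 8.88 − 5.93 = 2.95 V, so V_ov = 2.95 − 1.44 = 1.51 V.
Assume saturation: I_D = ½ k_p V_ov² = 0.5 × 5.69 × 1.51² = 6.49 mA, giving V_SD = V_DD − I_D R_D = 8.88 − 6.49 × 0.151 = 7.9 V.
V_SD = 7.9 V ≥ V_ov = 1.51 V, confirming saturation.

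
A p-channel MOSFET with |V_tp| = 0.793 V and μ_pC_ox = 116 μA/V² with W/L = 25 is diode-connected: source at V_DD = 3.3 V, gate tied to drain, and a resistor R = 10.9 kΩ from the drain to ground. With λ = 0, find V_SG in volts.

V_SG = 1.16 V

With gate tied to drain, V_SG = V_SD ≥ V_SG − |V_tp|, so the device is in saturation.
k_p = μ_pC_ox · (W/L) = 2.9 mA/V².
KCL at the drain: ½ k_p (V_SG − |V_tp|)² = (V_DD − V_SG)/R.
Let x = V_SG − 0.793. Then 15.8 x² + x − 2.507 = 0, giving x = 0.368 V (positive root), so V_SG = 1.16 V.
I_D = (V_DD − V_SG)/R = (3.3 − 1.16) / 10.9 = 0.196 mA.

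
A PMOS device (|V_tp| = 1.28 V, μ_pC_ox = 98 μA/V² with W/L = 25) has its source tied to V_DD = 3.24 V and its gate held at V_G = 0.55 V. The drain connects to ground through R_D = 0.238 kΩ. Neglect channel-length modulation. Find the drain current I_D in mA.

I_D = 2.44 mA

V_SG = V_DD − V_G = 3.24 − 0.55 = 2.69 V, so V_ov = 2.69 − 1.28 = 1.41 V.
k_p = μ_pC_ox · (W/L) = 2.45 mA/V².
Assume saturation: I_D = ½ k_p V_ov² = 0.5 × 2.45 × 1.41² = 2.44 mA, giving V_SD = V_DD − I_D R_D = 3.24 − 2.44 × 0.238 = 2.66 V.
V_SD = 2.66 V ≥ V_ov = 1.41 V, confirming saturation.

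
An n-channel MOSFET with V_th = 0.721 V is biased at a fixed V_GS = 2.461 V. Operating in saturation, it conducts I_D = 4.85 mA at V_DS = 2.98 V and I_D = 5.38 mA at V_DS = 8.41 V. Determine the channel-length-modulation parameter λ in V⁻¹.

With V_GS fixed, I_D ∝ (1 + λ V_DS) in saturation, so I_D2/I_D1 = (1 + λ V_DS2)/(1 + λ V_DS1).
5.38/4.85 = 1.109 = (1 + 8.41 λ)/(1 + 2.98 λ).
Solving: λ (I_D1 V_DS2 − I_D2 V_DS1) = I_D2 − I_D1, so λ = (5.38 − 4.85) / (4.85 × 8.41 − 5.38 × 2.98) = 0.53 / 24.8 = 0.0214 V⁻¹.

λ = 0.0214 V⁻¹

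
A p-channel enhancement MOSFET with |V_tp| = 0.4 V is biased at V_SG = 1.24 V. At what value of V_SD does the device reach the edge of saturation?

V_SD,sat = 0.840 V

The boundary between triode and saturation is V_SD = V_SG − |V_tp| = V_ov.
V_ov = 1.24 − 0.4 = 0.84 V.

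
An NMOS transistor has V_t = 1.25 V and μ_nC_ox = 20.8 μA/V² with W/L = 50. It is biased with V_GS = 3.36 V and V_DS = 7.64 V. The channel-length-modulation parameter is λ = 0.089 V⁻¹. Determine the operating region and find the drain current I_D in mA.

k_n = μ_nC_ox · (W/L) = 1.04 mA/V².
V_ov = V_GS − V_t = 3.36 − 1.25 = 2.11 V.
Since V_DS = 7.64 V ≥ V_ov = 2.11 V, the device is in saturation.
I_D = ½ k_n V_ov² (1 + λ V_DS) = 0.5 × 1.04 × 2.11² × (1 + 0.089 × 7.64) = 3.89 mA.

Saturation; I_D = 3.89 mA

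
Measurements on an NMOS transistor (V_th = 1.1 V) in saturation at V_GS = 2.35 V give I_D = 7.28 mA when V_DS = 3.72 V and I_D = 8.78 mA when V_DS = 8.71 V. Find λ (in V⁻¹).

λ = 0.0488 V⁻¹

With V_GS fixed, I_D ∝ (1 + λ V_DS) in saturation, so I_D2/I_D1 = (1 + λ V_DS2)/(1 + λ V_DS1).
8.78/7.28 = 1.206 = (1 + 8.71 λ)/(1 + 3.72 λ).
Solving: λ (I_D1 V_DS2 − I_D2 V_DS1) = I_D2 − I_D1, so λ = (8.78 − 7.28) / (7.28 × 8.71 − 8.78 × 3.72) = 1.5 / 30.7 = 0.0488 V⁻¹.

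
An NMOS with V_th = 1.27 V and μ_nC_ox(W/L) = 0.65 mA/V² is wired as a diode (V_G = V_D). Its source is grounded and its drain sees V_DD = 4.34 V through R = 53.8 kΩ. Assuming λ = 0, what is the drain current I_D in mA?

I_D = 0.0498 mA

With gate tied to drain, V_GS = V_DS ≥ V_GS − V_th, so the device is in saturation.
KCL at the drain: ½ k_n (V_GS − V_th)² = (V_DD − V_GS)/R.
Let x = V_GS − 1.27. Then 17.5 x² + x − 3.07 = 0, giving x = 0.391 V (positive root), so V_GS = 1.66 V.
I_D = (V_DD − V_GS)/R = (4.34 − 1.66) / 53.8 = 0.0498 mA.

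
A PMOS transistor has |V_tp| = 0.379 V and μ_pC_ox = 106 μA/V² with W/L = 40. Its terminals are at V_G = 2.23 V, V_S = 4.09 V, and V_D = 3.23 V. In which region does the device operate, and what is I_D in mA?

Triode; I_D = 3.83 mA

V_SG = V_S − V_G = 4.09 − 2.23 = 1.86 V; V_SD = V_S − V_D = 4.09 − 3.23 = 0.86 V.
k_p = μ_pC_ox · (W/L) = 4.24 mA/V².
V_ov = V_SG − |V_tp| = 1.86 − 0.379 = 1.48 V.
Since V_SD = 0.86 V < V_ov = 1.48 V, the device is in the triode region.
I_D = k_p [V_ov · V_SD − ½ V_SD²] = 4.24 × [1.48 × 0.86 − 0.5 × 0.86²] = 3.83 mA.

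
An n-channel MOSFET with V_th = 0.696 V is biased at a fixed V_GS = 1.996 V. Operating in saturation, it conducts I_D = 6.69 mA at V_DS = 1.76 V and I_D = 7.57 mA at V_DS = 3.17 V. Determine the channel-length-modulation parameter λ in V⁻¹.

With V_GS fixed, I_D ∝ (1 + λ V_DS) in saturation, so I_D2/I_D1 = (1 + λ V_DS2)/(1 + λ V_DS1).
7.57/6.69 = 1.132 = (1 + 3.17 λ)/(1 + 1.76 λ).
Solving: λ (I_D1 V_DS2 − I_D2 V_DS1) = I_D2 − I_D1, so λ = (7.57 − 6.69) / (6.69 × 3.17 − 7.57 × 1.76) = 0.88 / 7.88 = 0.112 V⁻¹.

λ = 0.112 V⁻¹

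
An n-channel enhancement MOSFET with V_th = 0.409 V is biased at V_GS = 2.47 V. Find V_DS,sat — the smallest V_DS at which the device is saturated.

The boundary between triode and saturation is V_DS = V_GS − V_th = V_ov.
V_ov = 2.47 − 0.409 = 2.06 V.

V_DS,sat = 2.06 V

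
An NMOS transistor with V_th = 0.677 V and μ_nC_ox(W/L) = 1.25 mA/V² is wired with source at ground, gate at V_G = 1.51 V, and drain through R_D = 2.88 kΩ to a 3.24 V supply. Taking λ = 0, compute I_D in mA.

V_GS = V_G = 1.51 V, so V_ov = 1.51 − 0.677 = 0.833 V.
Assume saturation: I_D = ½ k_n V_ov² = 0.5 × 1.25 × 0.833² = 0.434 mA, giving V_DS = V_DD − I_D R_D = 3.24 − 0.434 × 2.88 = 1.99 V.
V_DS = 1.99 V ≥ V_ov = 0.833 V, confirming saturation.

I_D = 0.434 mA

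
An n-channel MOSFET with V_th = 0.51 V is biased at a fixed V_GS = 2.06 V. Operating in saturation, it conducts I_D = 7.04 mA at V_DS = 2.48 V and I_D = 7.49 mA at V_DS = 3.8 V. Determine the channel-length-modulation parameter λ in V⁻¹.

With V_GS fixed, I_D ∝ (1 + λ V_DS) in saturation, so I_D2/I_D1 = (1 + λ V_DS2)/(1 + λ V_DS1).
7.49/7.04 = 1.064 = (1 + 3.8 λ)/(1 + 2.48 λ).
Solving: λ (I_D1 V_DS2 − I_D2 V_DS1) = I_D2 − I_D1, so λ = (7.49 − 7.04) / (7.04 × 3.8 − 7.49 × 2.48) = 0.45 / 8.18 = 0.055 V⁻¹.

λ = 0.0550 V⁻¹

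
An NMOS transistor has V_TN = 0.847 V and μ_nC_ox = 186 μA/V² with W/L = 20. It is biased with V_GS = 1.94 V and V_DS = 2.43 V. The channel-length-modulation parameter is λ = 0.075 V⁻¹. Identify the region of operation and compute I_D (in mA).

Saturation; I_D = 2.63 mA

k_n = μ_nC_ox · (W/L) = 3.72 mA/V².
V_ov = V_GS − V_TN = 1.94 − 0.847 = 1.09 V.
Since V_DS = 2.43 V ≥ V_ov = 1.09 V, the device is in saturation.
I_D = ½ k_n V_ov² (1 + λ V_DS) = 0.5 × 3.72 × 1.09² × (1 + 0.075 × 2.43) = 2.63 mA.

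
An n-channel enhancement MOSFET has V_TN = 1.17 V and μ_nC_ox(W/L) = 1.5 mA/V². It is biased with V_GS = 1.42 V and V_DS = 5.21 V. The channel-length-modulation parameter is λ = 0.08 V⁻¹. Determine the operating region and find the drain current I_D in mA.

Saturation; I_D = 0.0664 mA

V_ov = V_GS − V_TN = 1.42 − 1.17 = 0.25 V.
Since V_DS = 5.21 V ≥ V_ov = 0.25 V, the device is in saturation.
I_D = ½ k_n V_ov² (1 + λ V_DS) = 0.5 × 1.5 × 0.25² × (1 + 0.08 × 5.21) = 0.0664 mA.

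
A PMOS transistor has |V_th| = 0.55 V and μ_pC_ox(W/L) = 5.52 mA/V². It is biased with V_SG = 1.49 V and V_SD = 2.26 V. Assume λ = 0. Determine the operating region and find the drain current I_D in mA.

V_ov = V_SG − |V_th| = 1.49 − 0.55 = 0.94 V.
Since V_SD = 2.26 V ≥ V_ov = 0.94 V, the device is in saturation.
I_D = ½ k_p V_ov² = 0.5 × 5.52 × 0.94² = 2.44 mA.

Saturation; I_D = 2.44 mA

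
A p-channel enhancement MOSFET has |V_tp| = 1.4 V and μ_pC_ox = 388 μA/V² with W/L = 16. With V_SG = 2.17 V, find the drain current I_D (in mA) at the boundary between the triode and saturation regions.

I_D = 1.84 mA

At the boundary V_SD = V_ov = V_SG − |V_tp| = 2.17 − 1.4 = 0.77 V.
k_p = μ_pC_ox · (W/L) = 6.208 mA/V².
I_D = ½ k_p V_ov² = 0.5 × 6.208 × 0.77² = 1.84 mA.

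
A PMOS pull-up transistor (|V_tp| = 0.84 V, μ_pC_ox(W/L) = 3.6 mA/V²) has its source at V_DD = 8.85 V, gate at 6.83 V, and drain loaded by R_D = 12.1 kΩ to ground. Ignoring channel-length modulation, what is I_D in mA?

I_D = 0.716 mA

V_SG = V_DD − V_G = 8.85 − 6.83 = 2.02 V, so V_ov = 2.02 − 0.84 = 1.18 V.
Assume saturation: I_D = ½ k_p V_ov² = 0.5 × 3.6 × 1.18² = 2.51 mA, giving V_SD = V_DD − I_D R_D = 8.85 − 2.51 × 12.1 = -21.5 V.
But -21.5 V < V_ov = 1.18 V, so the device is actually in triode.
In triode I_D = k_p[V_ov V_SD − ½ V_SD²] and I_D = (V_DD − V_SD)/R_D. Equating: 21.8 V_SD² − 52.4 V_SD + 8.85 = 0, giving V_SD = 0.183 V (the root below V_ov).
I_D = (8.85 − 0.183) / 12.1 = 0.716 mA.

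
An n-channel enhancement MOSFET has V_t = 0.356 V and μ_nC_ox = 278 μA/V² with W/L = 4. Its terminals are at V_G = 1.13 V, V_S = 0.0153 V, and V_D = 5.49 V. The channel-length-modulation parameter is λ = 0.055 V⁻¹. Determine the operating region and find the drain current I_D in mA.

Saturation; I_D = 0.416 mA

V_GS = V_G − V_S = 1.13 − 0.0153 = 1.11 V; V_DS = V_D − V_S = 5.49 − 0.0153 = 5.47 V.
k_n = μ_nC_ox · (W/L) = 1.112 mA/V².
V_ov = V_GS − V_t = 1.11 − 0.356 = 0.759 V.
Since V_DS = 5.47 V ≥ V_ov = 0.759 V, the device is in saturation.
I_D = ½ k_n V_ov² (1 + λ V_DS) = 0.5 × 1.112 × 0.759² × (1 + 0.055 × 5.47) = 0.416 mA.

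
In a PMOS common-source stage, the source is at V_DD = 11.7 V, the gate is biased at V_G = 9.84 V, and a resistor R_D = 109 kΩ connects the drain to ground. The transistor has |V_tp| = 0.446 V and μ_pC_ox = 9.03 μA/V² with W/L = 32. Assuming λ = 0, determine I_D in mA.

V_SG = V_DD − V_G = 11.7 − 9.84 = 1.86 V, so V_ov = 1.86 − 0.446 = 1.41 V.
k_p = μ_pC_ox · (W/L) = 0.289 mA/V².
Assume saturation: I_D = ½ k_p V_ov² = 0.5 × 0.289 × 1.41² = 0.289 mA, giving V_SD = V_DD − I_D R_D = 11.7 − 0.289 × 109 = -19.8 V.
But -19.8 V < V_ov = 1.41 V, so the device is actually in triode.
In triode I_D = k_p[V_ov V_SD − ½ V_SD²] and I_D = (V_DD − V_SD)/R_D. Equating: 15.7 V_SD² − 45.54 V_SD + 11.7 = 0, giving V_SD = 0.285 V (the root below V_ov).
I_D = (11.7 − 0.285) / 109 = 0.105 mA.

I_D = 0.105 mA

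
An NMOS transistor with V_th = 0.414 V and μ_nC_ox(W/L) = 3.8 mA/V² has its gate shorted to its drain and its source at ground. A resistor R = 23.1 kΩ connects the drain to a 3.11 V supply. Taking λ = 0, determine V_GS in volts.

With gate tied to drain, V_GS = V_DS ≥ V_GS − V_th, so the device is in saturation.
KCL at the drain: ½ k_n (V_GS − V_th)² = (V_DD − V_GS)/R.
Let x = V_GS − 0.414. Then 43.9 x² + x − 2.696 = 0, giving x = 0.237 V (positive root), so V_GS = 0.651 V.
I_D = (V_DD − V_GS)/R = (3.11 − 0.651) / 23.1 = 0.106 mA.

V_GS = 0.651 V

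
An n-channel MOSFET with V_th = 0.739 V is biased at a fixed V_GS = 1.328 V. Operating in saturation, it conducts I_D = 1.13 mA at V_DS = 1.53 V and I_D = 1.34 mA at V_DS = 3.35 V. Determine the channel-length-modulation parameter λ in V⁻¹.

With V_GS fixed, I_D ∝ (1 + λ V_DS) in saturation, so I_D2/I_D1 = (1 + λ V_DS2)/(1 + λ V_DS1).
1.34/1.13 = 1.186 = (1 + 3.35 λ)/(1 + 1.53 λ).
Solving: λ (I_D1 V_DS2 − I_D2 V_DS1) = I_D2 − I_D1, so λ = (1.34 − 1.13) / (1.13 × 3.35 − 1.34 × 1.53) = 0.21 / 1.74 = 0.121 V⁻¹.

λ = 0.121 V⁻¹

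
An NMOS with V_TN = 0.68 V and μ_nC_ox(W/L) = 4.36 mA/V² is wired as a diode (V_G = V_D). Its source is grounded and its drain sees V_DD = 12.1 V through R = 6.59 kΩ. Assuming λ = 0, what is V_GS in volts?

V_GS = 1.54 V

With gate tied to drain, V_GS = V_DS ≥ V_GS − V_TN, so the device is in saturation.
KCL at the drain: ½ k_n (V_GS − V_TN)² = (V_DD − V_GS)/R.
Let x = V_GS − 0.68. Then 14.4 x² + x − 11.42 = 0, giving x = 0.857 V (positive root), so V_GS = 1.54 V.
I_D = (V_DD − V_GS)/R = (12.1 − 1.54) / 6.59 = 1.6 mA.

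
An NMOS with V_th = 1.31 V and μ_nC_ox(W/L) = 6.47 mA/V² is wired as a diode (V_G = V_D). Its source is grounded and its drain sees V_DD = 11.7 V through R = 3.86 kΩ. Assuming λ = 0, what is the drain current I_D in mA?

With gate tied to drain, V_GS = V_DS ≥ V_GS − V_th, so the device is in saturation.
KCL at the drain: ½ k_n (V_GS − V_th)² = (V_DD − V_GS)/R.
Let x = V_GS − 1.31. Then 12.5 x² + x − 10.39 = 0, giving x = 0.873 V (positive root), so V_GS = 2.18 V.
I_D = (V_DD − V_GS)/R = (11.7 − 2.18) / 3.86 = 2.47 mA.

I_D = 2.47 mA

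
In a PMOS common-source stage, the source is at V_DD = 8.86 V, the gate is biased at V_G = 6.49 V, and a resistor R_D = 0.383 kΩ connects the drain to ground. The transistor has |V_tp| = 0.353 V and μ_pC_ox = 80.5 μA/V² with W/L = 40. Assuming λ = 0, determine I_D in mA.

I_D = 6.55 mA

V_SG = V_DD − V_G = 8.86 − 6.49 = 2.37 V, so V_ov = 2.37 − 0.353 = 2.02 V.
k_p = μ_pC_ox · (W/L) = 3.22 mA/V².
Assume saturation: I_D = ½ k_p V_ov² = 0.5 × 3.22 × 2.02² = 6.55 mA, giving V_SD = V_DD − I_D R_D = 8.86 − 6.55 × 0.383 = 6.35 V.
V_SD = 6.35 V ≥ V_ov = 2.02 V, confirming saturation.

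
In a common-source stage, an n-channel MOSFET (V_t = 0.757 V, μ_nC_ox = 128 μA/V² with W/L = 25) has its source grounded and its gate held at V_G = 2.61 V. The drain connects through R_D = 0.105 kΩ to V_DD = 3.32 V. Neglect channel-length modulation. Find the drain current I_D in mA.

I_D = 5.49 mA

V_GS = V_G = 2.61 V, so V_ov = 2.61 − 0.757 = 1.85 V.
k_n = μ_nC_ox · (W/L) = 3.2 mA/V².
Assume saturation: I_D = ½ k_n V_ov² = 0.5 × 3.2 × 1.85² = 5.49 mA, giving V_DS = V_DD − I_D R_D = 3.32 − 5.49 × 0.105 = 2.74 V.
V_DS = 2.74 V ≥ V_ov = 1.85 V, confirming saturation.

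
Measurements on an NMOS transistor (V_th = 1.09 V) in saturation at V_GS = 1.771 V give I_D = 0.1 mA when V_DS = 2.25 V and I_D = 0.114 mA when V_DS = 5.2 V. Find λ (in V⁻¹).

λ = 0.0531 V⁻¹

With V_GS fixed, I_D ∝ (1 + λ V_DS) in saturation, so I_D2/I_D1 = (1 + λ V_DS2)/(1 + λ V_DS1).
0.114/0.1 = 1.14 = (1 + 5.2 λ)/(1 + 2.25 λ).
Solving: λ (I_D1 V_DS2 − I_D2 V_DS1) = I_D2 − I_D1, so λ = (0.114 − 0.1) / (0.1 × 5.2 − 0.114 × 2.25) = 0.014 / 0.264 = 0.0531 V⁻¹.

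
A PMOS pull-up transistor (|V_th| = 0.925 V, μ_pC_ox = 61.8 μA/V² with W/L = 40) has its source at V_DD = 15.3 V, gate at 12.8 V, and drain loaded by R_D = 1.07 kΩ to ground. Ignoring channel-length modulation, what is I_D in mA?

I_D = 3.07 mA

V_SG = V_DD − V_G = 15.3 − 12.8 = 2.5 V, so V_ov = 2.5 − 0.925 = 1.57 V.
k_p = μ_pC_ox · (W/L) = 2.472 mA/V².
Assume saturation: I_D = ½ k_p V_ov² = 0.5 × 2.472 × 1.57² = 3.07 mA, giving V_SD = V_DD − I_D R_D = 15.3 − 3.07 × 1.07 = 12 V.
V_SD = 12 V ≥ V_ov = 1.57 V, confirming saturation.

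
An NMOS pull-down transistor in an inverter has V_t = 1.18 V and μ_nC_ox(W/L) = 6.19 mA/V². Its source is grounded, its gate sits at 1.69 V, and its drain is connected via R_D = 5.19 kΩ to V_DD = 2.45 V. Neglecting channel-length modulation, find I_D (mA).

I_D = 0.440 mA

V_GS = V_G = 1.69 V, so V_ov = 1.69 − 1.18 = 0.51 V.
Assume saturation: I_D = ½ k_n V_ov² = 0.5 × 6.19 × 0.51² = 0.805 mA, giving V_DS = V_DD − I_D R_D = 2.45 − 0.805 × 5.19 = -1.73 V.
But -1.73 V < V_ov = 0.51 V, so the device is actually in triode.
In triode I_D = k_n[V_ov V_DS − ½ V_DS²] and I_D = (V_DD − V_DS)/R_D. Equating: 16.1 V_DS² − 17.38 V_DS + 2.45 = 0, giving V_DS = 0.167 V (the root below V_ov).
I_D = (2.45 − 0.167) / 5.19 = 0.44 mA.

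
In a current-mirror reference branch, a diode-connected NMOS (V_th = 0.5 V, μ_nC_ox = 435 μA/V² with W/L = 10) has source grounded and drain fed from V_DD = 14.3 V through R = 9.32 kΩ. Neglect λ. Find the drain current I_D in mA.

I_D = 1.39 mA

With gate tied to drain, V_GS = V_DS ≥ V_GS − V_th, so the device is in saturation.
k_n = μ_nC_ox · (W/L) = 4.35 mA/V².
KCL at the drain: ½ k_n (V_GS − V_th)² = (V_DD − V_GS)/R.
Let x = V_GS − 0.5. Then 20.3 x² + x − 13.8 = 0, giving x = 0.801 V (positive root), so V_GS = 1.3 V.
I_D = (V_DD − V_GS)/R = (14.3 − 1.3) / 9.32 = 1.39 mA.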